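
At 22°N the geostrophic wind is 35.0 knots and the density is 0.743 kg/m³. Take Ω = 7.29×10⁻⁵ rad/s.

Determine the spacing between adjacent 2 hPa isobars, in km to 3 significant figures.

Coriolis parameter at 22°N:
f = 2Ω sin φ = 2 × 7.29×10⁻⁵ × sin 22° = 5.46×10⁻⁵ s⁻¹
Wind speed in SI: 35.0 knots = 18.0 m/s
Geostrophic balance rearranged: |∂P/∂n| = f ρ V_g
|∂P/∂n| = 5.46×10⁻⁵ × 0.743 × 18.0 = 7.31×10⁻⁴ Pa/m
Isobar spacing: Δn = ΔP/|∂P/∂n| = 200 Pa / 7.31×10⁻⁴ Pa/m = 273717 m ≈ 274 km

274 km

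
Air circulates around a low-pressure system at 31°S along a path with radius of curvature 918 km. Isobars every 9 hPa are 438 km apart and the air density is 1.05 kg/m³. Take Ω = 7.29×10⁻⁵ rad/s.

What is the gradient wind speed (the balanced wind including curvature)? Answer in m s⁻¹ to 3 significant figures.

20.2 m s⁻¹

Coriolis parameter at 31°S:
f = 2Ω sin φ = 2 × 7.29×10⁻⁵ × sin 31° = 7.51×10⁻⁵ s⁻¹
Pressure gradient: |∂P/∂n| = 900 Pa / 438000 m = 2.05×10⁻³ Pa/m
Geostrophic speed: V_g = |∂P/∂n|/(fρ) = 2.05×10⁻³/(7.51×10⁻⁵ × 1.05) = 26.1 m/s
Around a low, centrifugal force acts outward with Coriolis, so pressure-gradient force balances both:
(1/ρ)|∂P/∂n| = fV + V²/R  →  V² + fR·V − fR·V_g = 0
With fR = 7.51×10⁻⁵ × 918×10³ m = 68.9 m/s:
V = [−fR + √((fR)² + 4 fR V_g)]/2 = [−68.9 + √(68.9² + 4×68.9×26.1)]/2 = 20.2 m/s
Subgeostrophic (V < V_g = 26.1 m/s), as expected around a low.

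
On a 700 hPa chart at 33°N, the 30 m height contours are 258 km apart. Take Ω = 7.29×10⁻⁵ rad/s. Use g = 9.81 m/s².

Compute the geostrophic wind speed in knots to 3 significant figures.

27.9 knots

Coriolis parameter at 33°N:
f = 2Ω sin φ = 2 × 7.29×10⁻⁵ × sin 33° = 7.94×10⁻⁵ s⁻¹
Height gradient: |∂Z/∂n| = 30 m / 258000 m = 1.16×10⁻⁴
On a pressure surface, geostrophic balance gives V_g = (g/f)|∂Z/∂n|:
V_g = 9.81 × 1.16×10⁻⁴ / 7.94×10⁻⁵ = 14.4 m/s
Converting: 14.4 m/s × 1.944 = 27.9 knots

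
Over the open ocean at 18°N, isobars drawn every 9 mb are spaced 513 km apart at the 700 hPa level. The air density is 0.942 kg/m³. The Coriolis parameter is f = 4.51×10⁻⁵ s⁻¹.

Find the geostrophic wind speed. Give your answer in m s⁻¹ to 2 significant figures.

41 m s⁻¹

Pressure gradient: |∂P/∂n| = 900 Pa / 513000 m = 1.75×10⁻³ Pa/m
Geostrophic balance (pressure-gradient force = Coriolis force):
V_g = (1/(fρ)) |∂P/∂n| = 1.75×10⁻³ / (4.51×10⁻⁵ × 0.942) = 41.3 m/s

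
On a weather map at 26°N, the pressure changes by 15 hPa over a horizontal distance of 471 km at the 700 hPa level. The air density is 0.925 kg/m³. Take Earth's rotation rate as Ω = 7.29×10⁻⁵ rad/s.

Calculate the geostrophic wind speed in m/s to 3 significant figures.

Coriolis parameter at 26°N:
f = 2Ω sin φ = 2 × 7.29×10⁻⁵ × sin 26° = 6.39×10⁻⁵ s⁻¹
Pressure gradient: |∂P/∂n| = 1500 Pa / 471000 m = 3.18×10⁻³ Pa/m
Geostrophic balance (pressure-gradient force = Coriolis force):
V_g = (1/(fρ)) |∂P/∂n| = 3.18×10⁻³ / (6.39×10⁻⁵ × 0.925) = 53.9 m/s

53.9 m/s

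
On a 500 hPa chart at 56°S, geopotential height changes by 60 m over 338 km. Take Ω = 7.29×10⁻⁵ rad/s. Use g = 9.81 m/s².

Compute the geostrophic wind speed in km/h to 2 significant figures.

Coriolis parameter at 56°S:
f = 2Ω sin φ = 2 × 7.29×10⁻⁵ × sin 56° = 1.21×10⁻⁴ s⁻¹
Height gradient: |∂Z/∂n| = 60 m / 338000 m = 1.78×10⁻⁴
On a pressure surface, geostrophic balance gives V_g = (g/f)|∂Z/∂n|:
V_g = 9.81 × 1.78×10⁻⁴ / 1.21×10⁻⁴ = 14.4 m/s
Converting: 14.4 m/s × 3.6 = 52 km/h

52 km/h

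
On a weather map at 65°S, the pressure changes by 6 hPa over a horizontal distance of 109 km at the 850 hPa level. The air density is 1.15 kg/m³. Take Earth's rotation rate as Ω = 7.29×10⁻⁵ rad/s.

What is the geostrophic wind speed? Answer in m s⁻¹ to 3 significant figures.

36.2 m s⁻¹

Coriolis parameter at 65°S:
f = 2Ω sin φ = 2 × 7.29×10⁻⁵ × sin 65° = 1.32×10⁻⁴ s⁻¹
Pressure gradient: |∂P/∂n| = 600 Pa / 109000 m = 5.50×10⁻³ Pa/m
Geostrophic balance (pressure-gradient force = Coriolis force):
V_g = (1/(fρ)) |∂P/∂n| = 5.50×10⁻³ / (1.32×10⁻⁴ × 1.15) = 36.2 m/s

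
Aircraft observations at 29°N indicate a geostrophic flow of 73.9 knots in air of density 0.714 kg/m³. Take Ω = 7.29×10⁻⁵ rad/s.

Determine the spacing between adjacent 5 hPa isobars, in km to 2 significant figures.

Coriolis parameter at 29°N:
f = 2Ω sin φ = 2 × 7.29×10⁻⁵ × sin 29° = 7.07×10⁻⁵ s⁻¹
Wind speed in SI: 73.9 knots = 38.0 m/s
Geostrophic balance rearranged: |∂P/∂n| = f ρ V_g
|∂P/∂n| = 7.07×10⁻⁵ × 0.714 × 38.0 = 1.92×10⁻³ Pa/m
Isobar spacing: Δn = ΔP/|∂P/∂n| = 500 Pa / 1.92×10⁻³ Pa/m = 260592 m ≈ 260 km

260 km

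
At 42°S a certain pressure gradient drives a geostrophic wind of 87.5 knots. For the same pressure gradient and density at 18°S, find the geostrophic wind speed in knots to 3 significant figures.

189 knots

With the same pressure gradient and density, V_g ∝ 1/f ∝ 1/sin φ.
V₂ = V₁ · sin φ₁ / sin φ₂ = 87.5 × sin 42° / sin 18°
V₂ = 87.5 × 0.6691/0.3090 = 189 knots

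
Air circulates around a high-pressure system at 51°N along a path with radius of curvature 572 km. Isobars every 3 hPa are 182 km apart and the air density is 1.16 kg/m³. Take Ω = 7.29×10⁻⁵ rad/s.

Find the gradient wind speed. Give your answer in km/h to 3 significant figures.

61.2 km/h

Coriolis parameter at 51°N:
f = 2Ω sin φ = 2 × 7.29×10⁻⁵ × sin 51° = 1.13×10⁻⁴ s⁻¹
Pressure gradient: |∂P/∂n| = 300 Pa / 182000 m = 1.65×10⁻³ Pa/m
Geostrophic speed: V_g = |∂P/∂n|/(fρ) = 1.65×10⁻³/(1.13×10⁻⁴ × 1.16) = 12.5 m/s
Around a high, pressure-gradient force acts outward with centrifugal, so Coriolis balances both:
fV = (1/ρ)|∂P/∂n| + V²/R  →  V² − fR·V + fR·V_g = 0
With fR = 1.13×10⁻⁴ × 572×10³ m = 64.8 m/s:
V = [fR − √((fR)² − 4 fR V_g)]/2 = [64.8 − √(64.8² − 4×64.8×12.5)]/2 = 17 m/s
Supergeostrophic (V > V_g = 12.5 m/s), as expected around a high.
Converting: 17 m/s × 3.6 = 61.2 km/h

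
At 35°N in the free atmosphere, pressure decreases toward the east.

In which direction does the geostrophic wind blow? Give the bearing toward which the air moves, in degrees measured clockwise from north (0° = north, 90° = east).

180°

The pressure-gradient force points toward the east (bearing 090°).
Geostrophic balance: in the Northern Hemisphere the Coriolis force deflects motion to the right, so the geostrophic wind blows 90° to the right of the pressure-gradient force (low pressure on the left).
Rotating 090° by 90° clockwise gives 180° — the wind blows toward the south.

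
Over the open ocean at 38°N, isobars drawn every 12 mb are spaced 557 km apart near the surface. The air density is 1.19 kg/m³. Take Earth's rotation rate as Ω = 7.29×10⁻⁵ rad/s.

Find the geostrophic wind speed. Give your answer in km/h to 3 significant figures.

Coriolis parameter at 38°N:
f = 2Ω sin φ = 2 × 7.29×10⁻⁵ × sin 38° = 8.98×10⁻⁵ s⁻¹
Pressure gradient: |∂P/∂n| = 1200 Pa / 557000 m = 2.15×10⁻³ Pa/m
Geostrophic balance (pressure-gradient force = Coriolis force):
V_g = (1/(fρ)) |∂P/∂n| = 2.15×10⁻³ / (8.98×10⁻⁵ × 1.19) = 20.2 m/s
Converting: 20.2 m/s × 3.6 = 72.6 km/h

72.6 km/h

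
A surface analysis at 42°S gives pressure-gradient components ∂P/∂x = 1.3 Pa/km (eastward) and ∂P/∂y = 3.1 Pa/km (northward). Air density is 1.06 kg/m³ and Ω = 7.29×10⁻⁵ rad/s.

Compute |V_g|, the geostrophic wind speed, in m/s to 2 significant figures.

33 m/s

Coriolis parameter at 42°S:
f = 2Ω sin φ = 2 × 7.29×10⁻⁵ × sin 42° = 9.76×10⁻⁵ s⁻¹
In the Southern Hemisphere f is negative: f = −9.76×10⁻⁵ s⁻¹.
Component geostrophic relations (x east, y north):
u_g = −(1/(fρ)) ∂P/∂y,  v_g = (1/(fρ)) ∂P/∂x
u_g = −(3.1×10⁻³)/(−9.76×10⁻⁵ × 1.06) = 30.0 m/s;  v_g = (1.3×10⁻³)/(−9.76×10⁻⁵ × 1.06) = −12.6 m/s
|V_g| = √(u_g² + v_g²) = 32.5 m/s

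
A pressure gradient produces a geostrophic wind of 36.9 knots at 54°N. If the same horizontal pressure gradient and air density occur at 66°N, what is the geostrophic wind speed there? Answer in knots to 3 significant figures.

32.7 knots

With the same pressure gradient and density, V_g ∝ 1/f ∝ 1/sin φ.
V₂ = V₁ · sin φ₁ / sin φ₂ = 36.9 × sin 54° / sin 66°
V₂ = 36.9 × 0.8090/0.9135 = 32.7 knots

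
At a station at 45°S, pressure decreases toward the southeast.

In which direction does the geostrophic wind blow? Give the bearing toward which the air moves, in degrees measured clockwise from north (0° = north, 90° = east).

045°

The pressure-gradient force points toward the southeast (bearing 135°).
Geostrophic balance: in the Southern Hemisphere the Coriolis force deflects motion to the left, so the geostrophic wind blows 90° to the left of the pressure-gradient force (low pressure on the right).
Rotating 135° by 90° counterclockwise gives 045° — the wind blows toward the northeast.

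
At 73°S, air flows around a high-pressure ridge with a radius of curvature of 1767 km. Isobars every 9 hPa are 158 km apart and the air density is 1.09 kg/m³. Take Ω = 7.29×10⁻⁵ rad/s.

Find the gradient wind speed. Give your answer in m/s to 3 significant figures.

46.1 m/s

Coriolis parameter at 73°S:
f = 2Ω sin φ = 2 × 7.29×10⁻⁵ × sin 73° = 1.39×10⁻⁴ s⁻¹
Pressure gradient: |∂P/∂n| = 900 Pa / 158000 m = 5.70×10⁻³ Pa/m
Geostrophic speed: V_g = |∂P/∂n|/(fρ) = 5.70×10⁻³/(1.39×10⁻⁴ × 1.09) = 37.5 m/s
Around a high, pressure-gradient force acts outward with centrifugal, so Coriolis balances both:
fV = (1/ρ)|∂P/∂n| + V²/R  →  V² − fR·V + fR·V_g = 0
With fR = 1.39×10⁻⁴ × 1767×10³ m = 246 m/s:
V = [fR − √((fR)² − 4 fR V_g)]/2 = [246 − √(246² − 4×246×37.5)]/2 = 46.1 m/s
Supergeostrophic (V > V_g = 37.5 m/s), as expected around a high.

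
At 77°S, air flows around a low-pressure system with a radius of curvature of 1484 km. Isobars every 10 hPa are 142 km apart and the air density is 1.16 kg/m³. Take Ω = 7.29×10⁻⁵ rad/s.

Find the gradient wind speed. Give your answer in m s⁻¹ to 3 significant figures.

Coriolis parameter at 77°S:
f = 2Ω sin φ = 2 × 7.29×10⁻⁵ × sin 77° = 1.42×10⁻⁴ s⁻¹
Pressure gradient: |∂P/∂n| = 1000 Pa / 142000 m = 7.04×10⁻³ Pa/m
Geostrophic speed: V_g = |∂P/∂n|/(fρ) = 7.04×10⁻³/(1.42×10⁻⁴ × 1.16) = 42.7 m/s
Around a low, centrifugal force acts outward with Coriolis, so pressure-gradient force balances both:
(1/ρ)|∂P/∂n| = fV + V²/R  →  V² + fR·V − fR·V_g = 0
With fR = 1.42×10⁻⁴ × 1484×10³ m = 211 m/s:
V = [−fR + √((fR)² + 4 fR V_g)]/2 = [−211 + √(211² + 4×211×42.7)]/2 = 36.4 m/s
Subgeostrophic (V < V_g = 42.7 m/s), as expected around a low.

36.4 m s⁻¹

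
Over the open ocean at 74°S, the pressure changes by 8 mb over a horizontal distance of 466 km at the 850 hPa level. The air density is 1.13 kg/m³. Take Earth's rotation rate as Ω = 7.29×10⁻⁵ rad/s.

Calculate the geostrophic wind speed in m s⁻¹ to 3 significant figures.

10.8 m s⁻¹

Coriolis parameter at 74°S:
f = 2Ω sin φ = 2 × 7.29×10⁻⁵ × sin 74° = 1.40×10⁻⁴ s⁻¹
Pressure gradient: |∂P/∂n| = 800 Pa / 466000 m = 1.72×10⁻³ Pa/m
Geostrophic balance (pressure-gradient force = Coriolis force):
V_g = (1/(fρ)) |∂P/∂n| = 1.72×10⁻³ / (1.40×10⁻⁴ × 1.13) = 10.8 m/s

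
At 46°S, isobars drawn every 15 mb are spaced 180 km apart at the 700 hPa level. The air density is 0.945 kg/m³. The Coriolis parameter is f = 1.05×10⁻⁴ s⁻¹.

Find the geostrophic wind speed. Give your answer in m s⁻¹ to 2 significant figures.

84 m s⁻¹

Pressure gradient: |∂P/∂n| = 1500 Pa / 180000 m = 8.33×10⁻³ Pa/m
Geostrophic balance (pressure-gradient force = Coriolis force):
V_g = (1/(fρ)) |∂P/∂n| = 8.33×10⁻³ / (1.05×10⁻⁴ × 0.945) = 84.0 m/s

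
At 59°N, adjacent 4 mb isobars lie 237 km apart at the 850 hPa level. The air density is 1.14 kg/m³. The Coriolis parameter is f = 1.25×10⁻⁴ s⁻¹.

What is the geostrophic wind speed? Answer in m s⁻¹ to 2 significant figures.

Pressure gradient: |∂P/∂n| = 400 Pa / 237000 m = 1.69×10⁻³ Pa/m
Geostrophic balance (pressure-gradient force = Coriolis force):
V_g = (1/(fρ)) |∂P/∂n| = 1.69×10⁻³ / (1.25×10⁻⁴ × 1.14) = 11.8 m/s

12 m s⁻¹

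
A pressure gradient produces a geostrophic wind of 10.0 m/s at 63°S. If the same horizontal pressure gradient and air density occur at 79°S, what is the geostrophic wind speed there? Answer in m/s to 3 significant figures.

9.08 m/s

With the same pressure gradient and density, V_g ∝ 1/f ∝ 1/sin φ.
V₂ = V₁ · sin φ₁ / sin φ₂ = 10.0 × sin 63° / sin 79°
V₂ = 10.0 × 0.8910/0.9816 = 9.08 m/s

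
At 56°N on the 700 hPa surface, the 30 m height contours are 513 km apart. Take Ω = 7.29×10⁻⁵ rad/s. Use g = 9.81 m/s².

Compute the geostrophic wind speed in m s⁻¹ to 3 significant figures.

4.75 m s⁻¹

Coriolis parameter at 56°N:
f = 2Ω sin φ = 2 × 7.29×10⁻⁵ × sin 56° = 1.21×10⁻⁴ s⁻¹
Height gradient: |∂Z/∂n| = 30 m / 513000 m = 5.85×10⁻⁵
On a pressure surface, geostrophic balance gives V_g = (g/f)|∂Z/∂n|:
V_g = 9.81 × 5.85×10⁻⁵ / 1.21×10⁻⁴ = 4.75 m/s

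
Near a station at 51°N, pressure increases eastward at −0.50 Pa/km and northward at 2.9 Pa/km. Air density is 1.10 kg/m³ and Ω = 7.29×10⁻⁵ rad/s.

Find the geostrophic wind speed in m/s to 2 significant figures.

24 m/s

Coriolis parameter at 51°N:
f = 2Ω sin φ = 2 × 7.29×10⁻⁵ × sin 51° = 1.13×10⁻⁴ s⁻¹
Component geostrophic relations (x east, y north):
u_g = −(1/(fρ)) ∂P/∂y,  v_g = (1/(fρ)) ∂P/∂x
u_g = −(2.9×10⁻³)/(1.13×10⁻⁴ × 1.10) = −23.3 m/s;  v_g = (−0.50×10⁻³)/(1.13×10⁻⁴ × 1.10) = −4.01 m/s
|V_g| = √(u_g² + v_g²) = 23.6 m/s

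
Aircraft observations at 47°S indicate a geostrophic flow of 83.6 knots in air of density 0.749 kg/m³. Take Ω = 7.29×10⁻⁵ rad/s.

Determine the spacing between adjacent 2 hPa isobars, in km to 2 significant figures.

Coriolis parameter at 47°S:
f = 2Ω sin φ = 2 × 7.29×10⁻⁵ × sin 47° = 1.07×10⁻⁴ s⁻¹
Wind speed in SI: 83.6 knots = 43.0 m/s
Geostrophic balance rearranged: |∂P/∂n| = f ρ V_g
|∂P/∂n| = 1.07×10⁻⁴ × 0.749 × 43.0 = 3.43×10⁻³ Pa/m
Isobar spacing: Δn = ΔP/|∂P/∂n| = 200 Pa / 3.43×10⁻³ Pa/m = 58226 m ≈ 58 km

58 km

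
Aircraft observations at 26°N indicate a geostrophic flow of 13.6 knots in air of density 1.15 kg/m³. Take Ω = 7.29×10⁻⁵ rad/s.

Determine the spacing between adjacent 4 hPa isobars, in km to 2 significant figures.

780 km

Coriolis parameter at 26°N:
f = 2Ω sin φ = 2 × 7.29×10⁻⁵ × sin 26° = 6.39×10⁻⁵ s⁻¹
Wind speed in SI: 13.6 knots = 7.00 m/s
Geostrophic balance rearranged: |∂P/∂n| = f ρ V_g
|∂P/∂n| = 6.39×10⁻⁵ × 1.15 × 7.00 = 5.14×10⁻⁴ Pa/m
Isobar spacing: Δn = ΔP/|∂P/∂n| = 400 Pa / 5.14×10⁻⁴ Pa/m = 777832 m ≈ 780 km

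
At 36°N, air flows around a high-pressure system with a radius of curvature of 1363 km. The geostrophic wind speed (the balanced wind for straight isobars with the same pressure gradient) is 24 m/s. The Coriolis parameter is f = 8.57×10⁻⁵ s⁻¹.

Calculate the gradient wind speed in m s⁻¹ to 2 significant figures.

Around a high, pressure-gradient force acts outward with centrifugal, so Coriolis balances both:
fV = (1/ρ)|∂P/∂n| + V²/R  →  V² − fR·V + fR·V_g = 0
With fR = 8.57×10⁻⁵ × 1363×10³ m = 117 m/s:
V = [fR − √((fR)² − 4 fR V_g)]/2 = [117 − √(117² − 4×117×24)]/2 = 33.8 m/s
Supergeostrophic (V > V_g = 24 m/s), as expected around a high.

34 m s⁻¹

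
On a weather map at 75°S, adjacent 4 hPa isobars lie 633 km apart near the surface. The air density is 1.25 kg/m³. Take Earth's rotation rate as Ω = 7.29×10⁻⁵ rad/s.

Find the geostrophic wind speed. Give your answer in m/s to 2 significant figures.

Coriolis parameter at 75°S:
f = 2Ω sin φ = 2 × 7.29×10⁻⁵ × sin 75° = 1.41×10⁻⁴ s⁻¹
Pressure gradient: |∂P/∂n| = 400 Pa / 633000 m = 6.32×10⁻⁴ Pa/m
Geostrophic balance (pressure-gradient force = Coriolis force):
V_g = (1/(fρ)) |∂P/∂n| = 6.32×10⁻⁴ / (1.41×10⁻⁴ × 1.25) = 3.59 m/s

3.6 m/s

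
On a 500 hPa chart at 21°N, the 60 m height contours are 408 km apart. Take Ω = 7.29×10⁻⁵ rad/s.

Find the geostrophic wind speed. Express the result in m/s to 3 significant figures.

Coriolis parameter at 21°N:
f = 2Ω sin φ = 2 × 7.29×10⁻⁵ × sin 21° = 5.23×10⁻⁵ s⁻¹
Height gradient: |∂Z/∂n| = 60 m / 408000 m = 1.47×10⁻⁴
On a pressure surface, geostrophic balance gives V_g = (g/f)|∂Z/∂n|:
V_g = 9.81 × 1.47×10⁻⁴ / 5.23×10⁻⁵ = 27.6 m/s

27.6 m/s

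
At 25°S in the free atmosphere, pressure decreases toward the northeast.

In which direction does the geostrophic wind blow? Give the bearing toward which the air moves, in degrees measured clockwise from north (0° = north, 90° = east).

The pressure-gradient force points toward the northeast (bearing 045°).
Geostrophic balance: in the Southern Hemisphere the Coriolis force deflects motion to the left, so the geostrophic wind blows 90° to the left of the pressure-gradient force (low pressure on the right).
Rotating 045° by 90° counterclockwise gives 315° — the wind blows toward the northwest.

315°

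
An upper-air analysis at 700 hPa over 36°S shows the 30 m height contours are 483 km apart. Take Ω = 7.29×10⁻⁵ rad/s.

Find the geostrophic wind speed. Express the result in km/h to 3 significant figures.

25.6 km/h

Coriolis parameter at 36°S:
f = 2Ω sin φ = 2 × 7.29×10⁻⁵ × sin 36° = 8.57×10⁻⁵ s⁻¹
Height gradient: |∂Z/∂n| = 30 m / 483000 m = 6.21×10⁻⁵
On a pressure surface, geostrophic balance gives V_g = (g/f)|∂Z/∂n|:
V_g = 9.81 × 6.21×10⁻⁵ / 8.57×10⁻⁵ = 7.11 m/s
Converting: 7.11 m/s × 3.6 = 25.6 km/h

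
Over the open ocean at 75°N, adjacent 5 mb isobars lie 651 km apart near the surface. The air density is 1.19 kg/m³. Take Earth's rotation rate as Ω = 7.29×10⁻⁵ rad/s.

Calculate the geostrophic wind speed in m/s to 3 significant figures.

Coriolis parameter at 75°N:
f = 2Ω sin φ = 2 × 7.29×10⁻⁵ × sin 75° = 1.41×10⁻⁴ s⁻¹
Pressure gradient: |∂P/∂n| = 500 Pa / 651000 m = 7.68×10⁻⁴ Pa/m
Geostrophic balance (pressure-gradient force = Coriolis force):
V_g = (1/(fρ)) |∂P/∂n| = 7.68×10⁻⁴ / (1.41×10⁻⁴ × 1.19) = 4.58 m/s

4.58 m/s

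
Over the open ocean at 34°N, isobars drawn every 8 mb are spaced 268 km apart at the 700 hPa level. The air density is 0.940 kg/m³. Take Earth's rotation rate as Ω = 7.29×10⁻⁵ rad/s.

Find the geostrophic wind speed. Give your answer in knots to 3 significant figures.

75.7 knots

Coriolis parameter at 34°N:
f = 2Ω sin φ = 2 × 7.29×10⁻⁵ × sin 34° = 8.15×10⁻⁵ s⁻¹
Pressure gradient: |∂P/∂n| = 800 Pa / 268000 m = 2.99×10⁻³ Pa/m
Geostrophic balance (pressure-gradient force = Coriolis force):
V_g = (1/(fρ)) |∂P/∂n| = 2.99×10⁻³ / (8.15×10⁻⁵ × 0.940) = 39.0 m/s
Converting: 39.0 m/s × 1.944 = 75.7 knots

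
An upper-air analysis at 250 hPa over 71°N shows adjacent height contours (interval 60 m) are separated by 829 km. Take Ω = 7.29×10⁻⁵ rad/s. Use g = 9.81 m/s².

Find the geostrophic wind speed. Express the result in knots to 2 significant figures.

Coriolis parameter at 71°N:
f = 2Ω sin φ = 2 × 7.29×10⁻⁵ × sin 71° = 1.38×10⁻⁴ s⁻¹
Height gradient: |∂Z/∂n| = 60 m / 829000 m = 7.24×10⁻⁵
On a pressure surface, geostrophic balance gives V_g = (g/f)|∂Z/∂n|:
V_g = 9.81 × 7.24×10⁻⁵ / 1.38×10⁻⁴ = 5.15 m/s
Converting: 5.15 m/s × 1.944 = 10 knots

10 knots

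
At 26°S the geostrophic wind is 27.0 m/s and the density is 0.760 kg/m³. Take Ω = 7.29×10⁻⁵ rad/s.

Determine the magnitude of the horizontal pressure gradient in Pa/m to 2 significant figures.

1.3×10⁻³ Pa/m

Coriolis parameter at 26°S:
f = 2Ω sin φ = 2 × 7.29×10⁻⁵ × sin 26° = 6.39×10⁻⁵ s⁻¹
Geostrophic balance rearranged: |∂P/∂n| = f ρ V_g
|∂P/∂n| = 6.39×10⁻⁵ × 0.760 × 27.0 = 1.31×10⁻³ Pa/m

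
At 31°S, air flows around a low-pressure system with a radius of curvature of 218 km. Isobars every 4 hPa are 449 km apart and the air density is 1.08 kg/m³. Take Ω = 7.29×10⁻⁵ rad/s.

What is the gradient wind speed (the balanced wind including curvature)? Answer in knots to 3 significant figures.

14.6 knots

Coriolis parameter at 31°S:
f = 2Ω sin φ = 2 × 7.29×10⁻⁵ × sin 31° = 7.51×10⁻⁵ s⁻¹
Pressure gradient: |∂P/∂n| = 400 Pa / 449000 m = 8.91×10⁻⁴ Pa/m
Geostrophic speed: V_g = |∂P/∂n|/(fρ) = 8.91×10⁻⁴/(7.51×10⁻⁵ × 1.08) = 11.0 m/s
Around a low, centrifugal force acts outward with Coriolis, so pressure-gradient force balances both:
(1/ρ)|∂P/∂n| = fV + V²/R  →  V² + fR·V − fR·V_g = 0
With fR = 7.51×10⁻⁵ × 218×10³ m = 16.4 m/s:
V = [−fR + √((fR)² + 4 fR V_g)]/2 = [−16.4 + √(16.4² + 4×16.4×11)]/2 = 7.53 m/s
Subgeostrophic (V < V_g = 11 m/s), as expected around a low.
Converting: 7.53 m/s × 1.944 = 14.6 knots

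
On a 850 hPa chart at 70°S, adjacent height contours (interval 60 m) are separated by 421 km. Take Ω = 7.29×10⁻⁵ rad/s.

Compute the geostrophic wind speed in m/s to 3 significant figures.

Coriolis parameter at 70°S:
f = 2Ω sin φ = 2 × 7.29×10⁻⁵ × sin 70° = 1.37×10⁻⁴ s⁻¹
Height gradient: |∂Z/∂n| = 60 m / 421000 m = 1.43×10⁻⁴
On a pressure surface, geostrophic balance gives V_g = (g/f)|∂Z/∂n|:
V_g = 9.81 × 1.43×10⁻⁴ / 1.37×10⁻⁴ = 10.2 m/s

10.2 m/s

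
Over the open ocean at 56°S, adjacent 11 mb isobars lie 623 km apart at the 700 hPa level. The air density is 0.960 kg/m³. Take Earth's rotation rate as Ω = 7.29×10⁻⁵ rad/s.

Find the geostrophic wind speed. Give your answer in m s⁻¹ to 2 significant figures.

Coriolis parameter at 56°S:
f = 2Ω sin φ = 2 × 7.29×10⁻⁵ × sin 56° = 1.21×10⁻⁴ s⁻¹
Pressure gradient: |∂P/∂n| = 1100 Pa / 623000 m = 1.77×10⁻³ Pa/m
Geostrophic balance (pressure-gradient force = Coriolis force):
V_g = (1/(fρ)) |∂P/∂n| = 1.77×10⁻³ / (1.21×10⁻⁴ × 0.960) = 15.2 m/s

15 m s⁻¹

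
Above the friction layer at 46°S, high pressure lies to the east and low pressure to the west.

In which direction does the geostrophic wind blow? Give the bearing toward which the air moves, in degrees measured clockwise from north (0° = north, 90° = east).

The pressure-gradient force points toward the west (bearing 270°).
Geostrophic balance: in the Southern Hemisphere the Coriolis force deflects motion to the left, so the geostrophic wind blows 90° to the left of the pressure-gradient force (low pressure on the right).
Rotating 270° by 90° counterclockwise gives 180° — the wind blows toward the south.

180°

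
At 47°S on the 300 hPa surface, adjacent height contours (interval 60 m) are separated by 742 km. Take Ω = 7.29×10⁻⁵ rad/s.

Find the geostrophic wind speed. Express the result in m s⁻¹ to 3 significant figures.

Coriolis parameter at 47°S:
f = 2Ω sin φ = 2 × 7.29×10⁻⁵ × sin 47° = 1.07×10⁻⁴ s⁻¹
Height gradient: |∂Z/∂n| = 60 m / 742000 m = 8.09×10⁻⁵
On a pressure surface, geostrophic balance gives V_g = (g/f)|∂Z/∂n|:
V_g = 9.81 × 8.09×10⁻⁵ / 1.07×10⁻⁴ = 7.44 m/s

7.44 m s⁻¹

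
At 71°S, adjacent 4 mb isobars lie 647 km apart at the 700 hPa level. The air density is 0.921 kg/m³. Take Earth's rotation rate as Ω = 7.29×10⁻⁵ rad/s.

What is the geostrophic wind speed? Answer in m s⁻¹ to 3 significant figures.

4.87 m s⁻¹

Coriolis parameter at 71°S:
f = 2Ω sin φ = 2 × 7.29×10⁻⁵ × sin 71° = 1.38×10⁻⁴ s⁻¹
Pressure gradient: |∂P/∂n| = 400 Pa / 647000 m = 6.18×10⁻⁴ Pa/m
Geostrophic balance (pressure-gradient force = Coriolis force):
V_g = (1/(fρ)) |∂P/∂n| = 6.18×10⁻⁴ / (1.38×10⁻⁴ × 0.921) = 4.87 m/s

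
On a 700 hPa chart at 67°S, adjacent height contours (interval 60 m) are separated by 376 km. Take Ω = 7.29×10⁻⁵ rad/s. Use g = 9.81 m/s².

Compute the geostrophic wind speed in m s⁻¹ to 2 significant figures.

Coriolis parameter at 67°S:
f = 2Ω sin φ = 2 × 7.29×10⁻⁵ × sin 67° = 1.34×10⁻⁴ s⁻¹
Height gradient: |∂Z/∂n| = 60 m / 376000 m = 1.60×10⁻⁴
On a pressure surface, geostrophic balance gives V_g = (g/f)|∂Z/∂n|:
V_g = 9.81 × 1.60×10⁻⁴ / 1.34×10⁻⁴ = 11.7 m/s

12 m s⁻¹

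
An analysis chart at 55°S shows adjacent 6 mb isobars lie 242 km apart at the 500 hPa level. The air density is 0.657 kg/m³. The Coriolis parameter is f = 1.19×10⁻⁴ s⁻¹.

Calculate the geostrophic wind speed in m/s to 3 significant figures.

Pressure gradient: |∂P/∂n| = 600 Pa / 242000 m = 2.48×10⁻³ Pa/m
Geostrophic balance (pressure-gradient force = Coriolis force):
V_g = (1/(fρ)) |∂P/∂n| = 2.48×10⁻³ / (1.19×10⁻⁴ × 0.657) = 31.7 m/s

31.7 m/s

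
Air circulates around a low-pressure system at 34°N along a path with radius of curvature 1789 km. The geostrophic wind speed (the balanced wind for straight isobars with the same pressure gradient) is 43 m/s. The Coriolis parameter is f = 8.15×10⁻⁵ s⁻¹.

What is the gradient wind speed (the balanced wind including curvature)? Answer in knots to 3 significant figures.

67.5 knots

Around a low, centrifugal force acts outward with Coriolis, so pressure-gradient force balances both:
(1/ρ)|∂P/∂n| = fV + V²/R  →  V² + fR·V − fR·V_g = 0
With fR = 8.15×10⁻⁵ × 1789×10³ m = 146 m/s:
V = [−fR + √((fR)² + 4 fR V_g)]/2 = [−146 + √(146² + 4×146×43)]/2 = 34.7 m/s
Subgeostrophic (V < V_g = 43 m/s), as expected around a low.
Converting: 34.7 m/s × 1.944 = 67.5 knots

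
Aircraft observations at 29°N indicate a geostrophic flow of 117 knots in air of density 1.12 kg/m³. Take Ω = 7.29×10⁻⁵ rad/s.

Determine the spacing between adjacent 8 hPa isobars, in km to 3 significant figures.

Coriolis parameter at 29°N:
f = 2Ω sin φ = 2 × 7.29×10⁻⁵ × sin 29° = 7.07×10⁻⁵ s⁻¹
Wind speed in SI: 117 knots = 60.2 m/s
Geostrophic balance rearranged: |∂P/∂n| = f ρ V_g
|∂P/∂n| = 7.07×10⁻⁵ × 1.12 × 60.2 = 4.77×10⁻³ Pa/m
Isobar spacing: Δn = ΔP/|∂P/∂n| = 800 Pa / 4.77×10⁻³ Pa/m = 167888 m ≈ 168 km

168 km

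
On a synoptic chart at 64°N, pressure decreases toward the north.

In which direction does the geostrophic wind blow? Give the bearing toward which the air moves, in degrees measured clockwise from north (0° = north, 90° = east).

090°

The pressure-gradient force points toward the north (bearing 000°).
Geostrophic balance: in the Northern Hemisphere the Coriolis force deflects motion to the right, so the geostrophic wind blows 90° to the right of the pressure-gradient force (low pressure on the left).
Rotating 000° by 90° clockwise gives 090° — the wind blows toward the east.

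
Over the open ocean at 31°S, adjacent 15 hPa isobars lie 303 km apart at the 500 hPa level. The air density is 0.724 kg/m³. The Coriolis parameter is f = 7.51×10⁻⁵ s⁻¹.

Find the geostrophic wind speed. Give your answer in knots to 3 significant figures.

Pressure gradient: |∂P/∂n| = 1500 Pa / 303000 m = 4.95×10⁻³ Pa/m
Geostrophic balance (pressure-gradient force = Coriolis force):
V_g = (1/(fρ)) |∂P/∂n| = 4.95×10⁻³ / (7.51×10⁻⁵ × 0.724) = 91.0 m/s
Converting: 91.0 m/s × 1.944 = 177 knots

177 knots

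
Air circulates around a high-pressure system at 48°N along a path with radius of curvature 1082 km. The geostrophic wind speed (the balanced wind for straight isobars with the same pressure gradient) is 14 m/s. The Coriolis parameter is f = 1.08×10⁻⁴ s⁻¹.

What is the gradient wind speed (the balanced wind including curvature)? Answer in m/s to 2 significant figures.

16 m/s

Around a high, pressure-gradient force acts outward with centrifugal, so Coriolis balances both:
fV = (1/ρ)|∂P/∂n| + V²/R  →  V² − fR·V + fR·V_g = 0
With fR = 1.08×10⁻⁴ × 1082×10³ m = 117 m/s:
V = [fR − √((fR)² − 4 fR V_g)]/2 = [117 − √(117² − 4×117×14)]/2 = 16.3 m/s
Supergeostrophic (V > V_g = 14 m/s), as expected around a high.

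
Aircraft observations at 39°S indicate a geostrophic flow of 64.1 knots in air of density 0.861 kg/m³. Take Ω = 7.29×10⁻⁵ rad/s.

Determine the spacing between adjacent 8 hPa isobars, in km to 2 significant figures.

310 km

Coriolis parameter at 39°S:
f = 2Ω sin φ = 2 × 7.29×10⁻⁵ × sin 39° = 9.18×10⁻⁵ s⁻¹
Wind speed in SI: 64.1 knots = 33.0 m/s
Geostrophic balance rearranged: |∂P/∂n| = f ρ V_g
|∂P/∂n| = 9.18×10⁻⁵ × 0.861 × 33.0 = 2.61×10⁻³ Pa/m
Isobar spacing: Δn = ΔP/|∂P/∂n| = 800 Pa / 2.61×10⁻³ Pa/m = 307087 m ≈ 310 km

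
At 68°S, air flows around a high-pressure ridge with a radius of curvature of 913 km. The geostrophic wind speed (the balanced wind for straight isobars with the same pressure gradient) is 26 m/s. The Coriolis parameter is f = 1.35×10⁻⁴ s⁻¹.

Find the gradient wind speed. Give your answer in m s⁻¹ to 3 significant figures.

37.3 m s⁻¹

Around a high, pressure-gradient force acts outward with centrifugal, so Coriolis balances both:
fV = (1/ρ)|∂P/∂n| + V²/R  →  V² − fR·V + fR·V_g = 0
With fR = 1.35×10⁻⁴ × 913×10³ m = 123 m/s:
V = [fR − √((fR)² − 4 fR V_g)]/2 = [123 − √(123² − 4×123×26)]/2 = 37.3 m/s
Supergeostrophic (V > V_g = 26 m/s), as expected around a high.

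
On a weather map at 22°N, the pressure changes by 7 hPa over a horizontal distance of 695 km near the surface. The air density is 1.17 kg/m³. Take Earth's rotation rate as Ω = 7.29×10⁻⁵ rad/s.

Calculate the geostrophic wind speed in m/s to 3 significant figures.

Coriolis parameter at 22°N:
f = 2Ω sin φ = 2 × 7.29×10⁻⁵ × sin 22° = 5.46×10⁻⁵ s⁻¹
Pressure gradient: |∂P/∂n| = 700 Pa / 695000 m = 1.01×10⁻³ Pa/m
Geostrophic balance (pressure-gradient force = Coriolis force):
V_g = (1/(fρ)) |∂P/∂n| = 1.01×10⁻³ / (5.46×10⁻⁵ × 1.17) = 15.8 m/s

15.8 m/s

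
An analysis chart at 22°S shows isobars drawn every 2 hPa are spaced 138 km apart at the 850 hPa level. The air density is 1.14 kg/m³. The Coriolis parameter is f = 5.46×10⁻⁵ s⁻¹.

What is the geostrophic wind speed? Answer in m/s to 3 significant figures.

Pressure gradient: |∂P/∂n| = 200 Pa / 138000 m = 1.45×10⁻³ Pa/m
Geostrophic balance (pressure-gradient force = Coriolis force):
V_g = (1/(fρ)) |∂P/∂n| = 1.45×10⁻³ / (5.46×10⁻⁵ × 1.14) = 23.3 m/s

23.3 m/s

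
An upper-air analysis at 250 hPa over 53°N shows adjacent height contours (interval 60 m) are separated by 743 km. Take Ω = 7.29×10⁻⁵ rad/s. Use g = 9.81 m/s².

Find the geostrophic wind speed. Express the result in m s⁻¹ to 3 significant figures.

6.80 m s⁻¹

Coriolis parameter at 53°N:
f = 2Ω sin φ = 2 × 7.29×10⁻⁵ × sin 53° = 1.16×10⁻⁴ s⁻¹
Height gradient: |∂Z/∂n| = 60 m / 743000 m = 8.08×10⁻⁵
On a pressure surface, geostrophic balance gives V_g = (g/f)|∂Z/∂n|:
V_g = 9.81 × 8.08×10⁻⁵ / 1.16×10⁻⁴ = 6.80 m/s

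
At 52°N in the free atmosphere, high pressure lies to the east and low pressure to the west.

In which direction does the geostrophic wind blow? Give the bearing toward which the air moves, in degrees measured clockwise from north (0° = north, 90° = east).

The pressure-gradient force points toward the west (bearing 270°).
Geostrophic balance: in the Northern Hemisphere the Coriolis force deflects motion to the right, so the geostrophic wind blows 90° to the right of the pressure-gradient force (low pressure on the left).
Rotating 270° by 90° clockwise gives 000° — the wind blows toward the north.

000°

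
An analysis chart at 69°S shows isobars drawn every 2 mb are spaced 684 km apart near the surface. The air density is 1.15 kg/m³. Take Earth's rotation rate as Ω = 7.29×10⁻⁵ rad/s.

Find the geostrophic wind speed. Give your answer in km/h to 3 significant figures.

Coriolis parameter at 69°S:
f = 2Ω sin φ = 2 × 7.29×10⁻⁵ × sin 69° = 1.36×10⁻⁴ s⁻¹
Pressure gradient: |∂P/∂n| = 200 Pa / 684000 m = 2.92×10⁻⁴ Pa/m
Geostrophic balance (pressure-gradient force = Coriolis force):
V_g = (1/(fρ)) |∂P/∂n| = 2.92×10⁻⁴ / (1.36×10⁻⁴ × 1.15) = 1.87 m/s
Converting: 1.87 m/s × 3.6 = 6.72 km/h

6.72 km/h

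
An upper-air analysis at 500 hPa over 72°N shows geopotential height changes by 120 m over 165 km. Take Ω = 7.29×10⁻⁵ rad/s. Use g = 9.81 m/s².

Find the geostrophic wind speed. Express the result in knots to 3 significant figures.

100 knots

Coriolis parameter at 72°N:
f = 2Ω sin φ = 2 × 7.29×10⁻⁵ × sin 72° = 1.39×10⁻⁴ s⁻¹
Height gradient: |∂Z/∂n| = 120 m / 165000 m = 7.27×10⁻⁴
On a pressure surface, geostrophic balance gives V_g = (g/f)|∂Z/∂n|:
V_g = 9.81 × 7.27×10⁻⁴ / 1.39×10⁻⁴ = 51.5 m/s
Converting: 51.5 m/s × 1.944 = 100 knots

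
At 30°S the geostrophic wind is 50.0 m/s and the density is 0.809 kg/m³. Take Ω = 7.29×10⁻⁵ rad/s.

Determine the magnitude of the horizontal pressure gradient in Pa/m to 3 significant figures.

Coriolis parameter at 30°S:
f = 2Ω sin φ = 2 × 7.29×10⁻⁵ × sin 30° = 7.29×10⁻⁵ s⁻¹
Geostrophic balance rearranged: |∂P/∂n| = f ρ V_g
|∂P/∂n| = 7.29×10⁻⁵ × 0.809 × 50.0 = 2.95×10⁻³ Pa/m

2.95×10⁻³ Pa/m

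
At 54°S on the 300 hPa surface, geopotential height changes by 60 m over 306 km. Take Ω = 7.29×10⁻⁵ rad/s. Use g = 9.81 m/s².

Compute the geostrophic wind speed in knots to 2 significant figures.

Coriolis parameter at 54°S:
f = 2Ω sin φ = 2 × 7.29×10⁻⁵ × sin 54° = 1.18×10⁻⁴ s⁻¹
Height gradient: |∂Z/∂n| = 60 m / 306000 m = 1.96×10⁻⁴
On a pressure surface, geostrophic balance gives V_g = (g/f)|∂Z/∂n|:
V_g = 9.81 × 1.96×10⁻⁴ / 1.18×10⁻⁴ = 16.3 m/s
Converting: 16.3 m/s × 1.944 = 32 knots

32 knots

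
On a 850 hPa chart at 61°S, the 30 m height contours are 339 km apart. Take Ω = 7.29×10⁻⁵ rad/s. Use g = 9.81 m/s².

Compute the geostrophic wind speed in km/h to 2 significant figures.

Coriolis parameter at 61°S:
f = 2Ω sin φ = 2 × 7.29×10⁻⁵ × sin 61° = 1.28×10⁻⁴ s⁻¹
Height gradient: |∂Z/∂n| = 30 m / 339000 m = 8.85×10⁻⁵
On a pressure surface, geostrophic balance gives V_g = (g/f)|∂Z/∂n|:
V_g = 9.81 × 8.85×10⁻⁵ / 1.28×10⁻⁴ = 6.81 m/s
Converting: 6.81 m/s × 3.6 = 25 km/h

25 km/h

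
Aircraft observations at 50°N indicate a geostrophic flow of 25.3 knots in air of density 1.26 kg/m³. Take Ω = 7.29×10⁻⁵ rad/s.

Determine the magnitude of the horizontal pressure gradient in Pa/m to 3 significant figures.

Coriolis parameter at 50°N:
f = 2Ω sin φ = 2 × 7.29×10⁻⁵ × sin 50° = 1.12×10⁻⁴ s⁻¹
Wind speed in SI: 25.3 knots = 13.0 m/s
Geostrophic balance rearranged: |∂P/∂n| = f ρ V_g
|∂P/∂n| = 1.12×10⁻⁴ × 1.26 × 13.0 = 1.83×10⁻³ Pa/m

1.83×10⁻³ Pa/m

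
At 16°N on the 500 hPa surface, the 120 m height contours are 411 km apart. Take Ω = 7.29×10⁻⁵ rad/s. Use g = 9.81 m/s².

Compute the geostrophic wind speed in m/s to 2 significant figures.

Coriolis parameter at 16°N:
f = 2Ω sin φ = 2 × 7.29×10⁻⁵ × sin 16° = 4.02×10⁻⁵ s⁻¹
Height gradient: |∂Z/∂n| = 120 m / 411000 m = 2.92×10⁻⁴
On a pressure surface, geostrophic balance gives V_g = (g/f)|∂Z/∂n|:
V_g = 9.81 × 2.92×10⁻⁴ / 4.02×10⁻⁵ = 71.3 m/s

71 m/s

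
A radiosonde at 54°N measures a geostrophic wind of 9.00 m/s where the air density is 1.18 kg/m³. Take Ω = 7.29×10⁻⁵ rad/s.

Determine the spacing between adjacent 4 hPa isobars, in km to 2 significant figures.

320 km

Coriolis parameter at 54°N:
f = 2Ω sin φ = 2 × 7.29×10⁻⁵ × sin 54° = 1.18×10⁻⁴ s⁻¹
Geostrophic balance rearranged: |∂P/∂n| = f ρ V_g
|∂P/∂n| = 1.18×10⁻⁴ × 1.18 × 9.00 = 1.25×10⁻³ Pa/m
Isobar spacing: Δn = ΔP/|∂P/∂n| = 400 Pa / 1.25×10⁻³ Pa/m = 319316 m ≈ 320 km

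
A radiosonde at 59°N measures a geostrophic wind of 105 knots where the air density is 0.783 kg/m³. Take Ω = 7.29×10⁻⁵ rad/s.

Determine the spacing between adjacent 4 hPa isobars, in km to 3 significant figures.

75.7 km

Coriolis parameter at 59°N:
f = 2Ω sin φ = 2 × 7.29×10⁻⁵ × sin 59° = 1.25×10⁻⁴ s⁻¹
Wind speed in SI: 105 knots = 54.0 m/s
Geostrophic balance rearranged: |∂P/∂n| = f ρ V_g
|∂P/∂n| = 1.25×10⁻⁴ × 0.783 × 54.0 = 5.29×10⁻³ Pa/m
Isobar spacing: Δn = ΔP/|∂P/∂n| = 400 Pa / 5.29×10⁻³ Pa/m = 75674 m ≈ 75.7 km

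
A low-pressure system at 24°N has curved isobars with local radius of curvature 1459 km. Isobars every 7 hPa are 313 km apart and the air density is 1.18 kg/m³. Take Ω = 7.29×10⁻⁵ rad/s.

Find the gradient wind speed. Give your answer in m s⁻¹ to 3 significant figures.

24.8 m s⁻¹

Coriolis parameter at 24°N:
f = 2Ω sin φ = 2 × 7.29×10⁻⁵ × sin 24° = 5.93×10⁻⁵ s⁻¹
Pressure gradient: |∂P/∂n| = 700 Pa / 313000 m = 2.24×10⁻³ Pa/m
Geostrophic speed: V_g = |∂P/∂n|/(fρ) = 2.24×10⁻³/(5.93×10⁻⁵ × 1.18) = 32.0 m/s
Around a low, centrifugal force acts outward with Coriolis, so pressure-gradient force balances both:
(1/ρ)|∂P/∂n| = fV + V²/R  →  V² + fR·V − fR·V_g = 0
With fR = 5.93×10⁻⁵ × 1459×10³ m = 86.5 m/s:
V = [−fR + √((fR)² + 4 fR V_g)]/2 = [−86.5 + √(86.5² + 4×86.5×32)]/2 = 24.8 m/s
Subgeostrophic (V < V_g = 32 m/s), as expected around a low.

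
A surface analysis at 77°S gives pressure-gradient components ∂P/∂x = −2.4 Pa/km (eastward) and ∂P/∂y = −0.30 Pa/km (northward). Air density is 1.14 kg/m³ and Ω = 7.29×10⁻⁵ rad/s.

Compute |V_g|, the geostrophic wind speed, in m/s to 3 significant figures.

14.9 m/s

Coriolis parameter at 77°S:
f = 2Ω sin φ = 2 × 7.29×10⁻⁵ × sin 77° = 1.42×10⁻⁴ s⁻¹
In the Southern Hemisphere f is negative: f = −1.42×10⁻⁴ s⁻¹.
Component geostrophic relations (x east, y north):
u_g = −(1/(fρ)) ∂P/∂y,  v_g = (1/(fρ)) ∂P/∂x
u_g = −(−0.30×10⁻³)/(−1.42×10⁻⁴ × 1.14) = −1.85 m/s;  v_g = (−2.4×10⁻³)/(−1.42×10⁻⁴ × 1.14) = 14.8 m/s
|V_g| = √(u_g² + v_g²) = 14.9 m/s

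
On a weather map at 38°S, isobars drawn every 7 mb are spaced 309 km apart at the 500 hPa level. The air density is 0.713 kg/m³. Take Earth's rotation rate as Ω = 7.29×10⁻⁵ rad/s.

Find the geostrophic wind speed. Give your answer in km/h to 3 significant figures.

Coriolis parameter at 38°S:
f = 2Ω sin φ = 2 × 7.29×10⁻⁵ × sin 38° = 8.98×10⁻⁵ s⁻¹
Pressure gradient: |∂P/∂n| = 700 Pa / 309000 m = 2.27×10⁻³ Pa/m
Geostrophic balance (pressure-gradient force = Coriolis force):
V_g = (1/(fρ)) |∂P/∂n| = 2.27×10⁻³ / (8.98×10⁻⁵ × 0.713) = 35.4 m/s
Converting: 35.4 m/s × 3.6 = 127 km/h

127 km/h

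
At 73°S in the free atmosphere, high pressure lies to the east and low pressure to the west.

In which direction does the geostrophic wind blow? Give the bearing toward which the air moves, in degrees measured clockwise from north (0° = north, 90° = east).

The pressure-gradient force points toward the west (bearing 270°).
Geostrophic balance: in the Southern Hemisphere the Coriolis force deflects motion to the left, so the geostrophic wind blows 90° to the left of the pressure-gradient force (low pressure on the right).
Rotating 270° by 90° counterclockwise gives 180° — the wind blows toward the south.

180°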